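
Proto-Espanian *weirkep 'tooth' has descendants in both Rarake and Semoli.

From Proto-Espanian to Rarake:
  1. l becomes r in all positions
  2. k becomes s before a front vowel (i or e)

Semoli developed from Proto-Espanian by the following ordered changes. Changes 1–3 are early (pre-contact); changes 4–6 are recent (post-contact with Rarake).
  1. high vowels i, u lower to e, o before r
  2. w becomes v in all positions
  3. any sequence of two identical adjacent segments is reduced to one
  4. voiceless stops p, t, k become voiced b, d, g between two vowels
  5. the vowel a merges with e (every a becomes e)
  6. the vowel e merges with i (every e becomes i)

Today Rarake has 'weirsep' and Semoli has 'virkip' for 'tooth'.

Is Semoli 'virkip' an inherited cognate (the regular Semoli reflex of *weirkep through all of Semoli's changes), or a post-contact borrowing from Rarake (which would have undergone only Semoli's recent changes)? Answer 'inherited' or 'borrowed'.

inherited

If inherited, *weirkep would pass through all of Semoli's changes:
Semoli: *weirkep > weerkep > veerkep > verkep > virkip  (by pre-rhotic lowering, unconditioned shift, degemination, vowel merger)
If borrowed from Rarake 'weirsep' after the early changes, it would undergo only the recent ones:
  rule 4 (intervocalic voicing): no change (weirsep)
  rule 5 (vowel merger): no change (weirsep)
  rule 6 (vowel merger): weirsep → wiirsip
  ⇒ as a loan: wiirsip
Semoli 'virkip' matches the inherited outcome exactly, so it is an inherited cognate, not a loan.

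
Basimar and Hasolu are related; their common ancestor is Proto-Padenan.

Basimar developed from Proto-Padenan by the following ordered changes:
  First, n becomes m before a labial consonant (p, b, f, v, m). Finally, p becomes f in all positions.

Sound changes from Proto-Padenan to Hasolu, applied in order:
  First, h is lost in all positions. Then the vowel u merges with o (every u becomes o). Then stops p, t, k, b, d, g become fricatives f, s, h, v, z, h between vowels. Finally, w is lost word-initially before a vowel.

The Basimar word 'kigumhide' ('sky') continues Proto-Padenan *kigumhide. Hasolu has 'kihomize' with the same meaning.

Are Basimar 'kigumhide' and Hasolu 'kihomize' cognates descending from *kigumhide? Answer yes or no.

yes

Derive the expected Hasolu reflex of *kigumhide:
Hasolu: *kigumhide
  kigumhide → kigumide   [h-loss]
  kigumide → kigomide   [vowel merger]
  kigomide → kihomize   [intervocalic lenition]
  kihomize (rule 4 does not apply)
  giving Hasolu kihomize.
Hasolu 'kihomize' matches the regular reflex exactly, so the pair is cognate.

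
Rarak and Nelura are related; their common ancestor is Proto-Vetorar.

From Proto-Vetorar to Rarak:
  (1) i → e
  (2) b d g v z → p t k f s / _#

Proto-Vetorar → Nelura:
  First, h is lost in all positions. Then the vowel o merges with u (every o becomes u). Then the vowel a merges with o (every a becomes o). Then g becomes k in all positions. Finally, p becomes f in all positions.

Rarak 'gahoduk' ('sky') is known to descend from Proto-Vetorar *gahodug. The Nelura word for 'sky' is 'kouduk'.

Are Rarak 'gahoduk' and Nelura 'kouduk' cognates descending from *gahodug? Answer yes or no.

yes

Derive the expected Nelura reflex of *gahodug:
Nelura: *gahodug
  gahodug → gaodug   [h-loss]
  gaodug → gaudug   [vowel merger]
  gaudug → goudug   [vowel merger]
  goudug → kouduk   [unconditioned shift]
  kouduk (rule 5 does not apply)
  giving Nelura kouduk.
Nelura 'kouduk' matches the regular reflex exactly, so the pair is cognate.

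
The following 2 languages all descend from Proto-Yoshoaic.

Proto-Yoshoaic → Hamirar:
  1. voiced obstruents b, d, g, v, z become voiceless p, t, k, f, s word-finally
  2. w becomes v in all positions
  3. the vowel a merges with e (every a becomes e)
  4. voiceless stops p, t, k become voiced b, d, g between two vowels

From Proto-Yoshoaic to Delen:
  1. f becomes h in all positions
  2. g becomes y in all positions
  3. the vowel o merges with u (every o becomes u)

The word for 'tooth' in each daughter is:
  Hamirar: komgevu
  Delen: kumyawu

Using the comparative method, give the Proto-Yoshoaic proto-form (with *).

*komgawu

Position 5: Hamirar has e, Delen has a. Delen preserves a here (none of its changes turn any other segment into a), so the proto-segment is *a.
Position 4: Hamirar has g, Delen has y. Taking the neighbouring segments as reconstructed: Hamirar g can only go back to *g; Delen y could go back to *g or *y — the one source consistent with every daughter is *g.
Continuing position by position gives *komgawu; check it forward:
Hamirar: *komgawu > komgavu > komgevu  (by unconditioned shift, vowel merger)
Delen: *komgawu
  komgawu (rule 1 does not apply)
  komgawu → komyawu   [unconditioned shift]
  komyawu → kumyawu   [vowel merger]
  giving Delen kumyawu.
*komgawu is the unique common source.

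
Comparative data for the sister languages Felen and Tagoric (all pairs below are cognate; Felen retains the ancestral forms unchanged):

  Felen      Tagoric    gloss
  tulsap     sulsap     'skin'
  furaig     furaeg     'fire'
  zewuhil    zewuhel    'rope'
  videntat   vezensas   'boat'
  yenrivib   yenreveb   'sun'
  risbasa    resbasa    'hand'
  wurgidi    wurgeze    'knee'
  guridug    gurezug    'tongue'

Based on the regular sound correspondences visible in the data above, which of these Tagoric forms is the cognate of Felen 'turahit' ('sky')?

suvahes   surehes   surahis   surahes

surahes

tulsap ~ sulsap — Felen t corresponds to Tagoric s word-initially before a back vowel.
zewuhil ~ zewuhel, videntat ~ vezensas — Felen i corresponds to Tagoric e after a consonant, before a consonant other than r, m, n, p, b, f, v.
videntat ~ vezensas — Felen t corresponds to Tagoric s word-finally.
Applying these to Felen 'turahit':
  turahit → surahit   (t→s word-initially before a back vowel)
  surahit → surahet   (i→e after a consonant, before a consonant other than r, m, n, p, b, f, v)
  surahet → surahes   (t→s word-finally)
So the Tagoric cognate is 'surahes'.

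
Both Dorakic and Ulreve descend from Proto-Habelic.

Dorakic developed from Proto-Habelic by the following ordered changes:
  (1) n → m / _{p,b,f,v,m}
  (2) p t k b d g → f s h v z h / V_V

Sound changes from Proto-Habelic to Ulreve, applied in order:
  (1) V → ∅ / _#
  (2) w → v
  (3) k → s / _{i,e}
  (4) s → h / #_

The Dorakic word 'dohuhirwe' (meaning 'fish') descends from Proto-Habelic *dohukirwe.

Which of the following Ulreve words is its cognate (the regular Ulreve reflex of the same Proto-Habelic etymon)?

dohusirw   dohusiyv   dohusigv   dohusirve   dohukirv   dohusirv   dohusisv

dohusirv

Ulreve: *dohukirwe > dohukirw > dohukirv > dohusirv  (by apocope, unconditioned shift, palatalisation)
Only 'dohusirv' matches the regular Ulreve development of *dohukirwe.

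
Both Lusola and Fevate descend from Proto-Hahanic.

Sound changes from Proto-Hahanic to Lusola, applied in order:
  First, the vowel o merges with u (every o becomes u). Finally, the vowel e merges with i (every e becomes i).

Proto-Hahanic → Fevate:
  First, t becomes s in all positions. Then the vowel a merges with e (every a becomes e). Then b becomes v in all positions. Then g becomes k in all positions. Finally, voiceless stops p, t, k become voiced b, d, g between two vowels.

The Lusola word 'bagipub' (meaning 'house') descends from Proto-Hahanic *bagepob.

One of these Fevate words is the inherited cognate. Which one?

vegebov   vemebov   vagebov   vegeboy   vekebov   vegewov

vegebov

Fevate: start from *bagepob.
  rule 1: no change — bagepob
  rule 2 (vowel merger): bagepob → begepob
  rule 3 (unconditioned shift): begepob → vegepov
  rule 4 (unconditioned shift): vegepov → vekepov
  rule 5 (intervocalic voicing): vekepov → vegebov
  ⇒ Fevate vegebov
The other candidates each miss or misapply at least one Fevate change.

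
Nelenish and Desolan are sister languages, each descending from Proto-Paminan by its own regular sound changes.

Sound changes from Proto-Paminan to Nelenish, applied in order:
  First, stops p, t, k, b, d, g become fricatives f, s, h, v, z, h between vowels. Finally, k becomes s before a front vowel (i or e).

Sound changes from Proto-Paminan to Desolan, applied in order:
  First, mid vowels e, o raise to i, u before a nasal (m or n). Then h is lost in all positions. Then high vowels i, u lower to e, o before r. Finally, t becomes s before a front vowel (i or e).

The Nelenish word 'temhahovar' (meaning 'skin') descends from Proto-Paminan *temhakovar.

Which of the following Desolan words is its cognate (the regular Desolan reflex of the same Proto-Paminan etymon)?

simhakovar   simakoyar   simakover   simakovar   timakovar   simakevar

Desolan: start from *temhakovar.
  rule 1 (pre-nasal raising): temhakovar → timhakovar
  rule 2 (h-loss): timhakovar → timakovar
  rule 3: no change — timakovar
  rule 4 (palatalisation): timakovar → simakovar
  ⇒ Desolan simakovar

simakovar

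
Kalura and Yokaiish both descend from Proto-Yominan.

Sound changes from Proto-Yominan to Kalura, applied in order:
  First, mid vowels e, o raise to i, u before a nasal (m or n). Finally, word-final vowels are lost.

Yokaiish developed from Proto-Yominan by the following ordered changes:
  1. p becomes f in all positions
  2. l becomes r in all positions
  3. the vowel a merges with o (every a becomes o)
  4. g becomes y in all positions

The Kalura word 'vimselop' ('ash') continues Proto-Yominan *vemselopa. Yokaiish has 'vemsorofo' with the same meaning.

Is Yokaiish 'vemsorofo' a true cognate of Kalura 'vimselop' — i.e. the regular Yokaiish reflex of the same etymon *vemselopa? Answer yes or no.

no

Derive the expected Yokaiish reflex of *vemselopa:
Yokaiish: start from *vemselopa.
  rule 1 (unconditioned shift): vemselopa → vemselofa
  rule 2 (unconditioned shift): vemselofa → vemserofa
  rule 3 (vowel merger): vemserofa → vemserofo
  rule 4: no change — vemserofo
  ⇒ Yokaiish vemserofo
The regular Yokaiish reflex would be 'vemserofo', but the attested form is 'vemsorofo'. The correspondence is irregular, so they are not cognates (the Yokaiish form has a different source).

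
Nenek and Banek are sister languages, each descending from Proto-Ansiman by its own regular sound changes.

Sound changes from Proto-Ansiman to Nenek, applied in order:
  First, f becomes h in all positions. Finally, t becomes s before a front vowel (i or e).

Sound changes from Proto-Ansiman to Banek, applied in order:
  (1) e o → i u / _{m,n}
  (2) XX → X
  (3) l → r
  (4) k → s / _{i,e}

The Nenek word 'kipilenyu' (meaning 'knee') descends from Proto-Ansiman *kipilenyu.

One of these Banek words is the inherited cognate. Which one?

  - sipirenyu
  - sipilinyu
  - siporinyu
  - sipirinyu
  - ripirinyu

sipirinyu

Banek: start from *kipilenyu.
  rule 1 (pre-nasal raising): kipilenyu → kipilinyu
  rule 2: no change — kipilinyu
  rule 3 (unconditioned shift): kipilinyu → kipirinyu
  rule 4 (palatalisation): kipirinyu → sipirinyu
  ⇒ Banek sipirinyu
Among the options, 'sipirinyu' alone shows every Banek change applied in order.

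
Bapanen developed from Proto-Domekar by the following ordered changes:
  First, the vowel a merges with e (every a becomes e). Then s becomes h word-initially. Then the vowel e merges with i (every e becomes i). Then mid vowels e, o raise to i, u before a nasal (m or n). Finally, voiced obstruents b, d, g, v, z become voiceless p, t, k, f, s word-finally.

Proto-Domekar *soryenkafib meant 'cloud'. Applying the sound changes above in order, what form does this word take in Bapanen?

horyinkifip

Bapanen: *soryenkafib
  soryenkafib → soryenkefib   [vowel merger]
  soryenkefib → horyenkefib   [debuccalisation]
  horyenkefib → horyinkifib   [vowel merger]
  horyinkifib (rule 4 does not apply)
  horyinkifib → horyinkifip   [final devoicing]
  giving Bapanen horyinkifip.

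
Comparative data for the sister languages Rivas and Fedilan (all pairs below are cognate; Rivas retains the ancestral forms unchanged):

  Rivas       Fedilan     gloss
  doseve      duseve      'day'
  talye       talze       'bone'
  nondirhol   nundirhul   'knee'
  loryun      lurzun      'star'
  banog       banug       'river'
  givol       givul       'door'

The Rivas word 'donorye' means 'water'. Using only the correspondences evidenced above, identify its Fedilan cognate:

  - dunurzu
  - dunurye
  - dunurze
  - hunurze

nondirhol ~ nundirhul — Rivas o corresponds to Fedilan u after a consonant, before a nasal.
loryun ~ lurzun — Rivas o corresponds to Fedilan u after a consonant, before r.
talye ~ talze — Rivas y corresponds to Fedilan z after a consonant, before a front vowel.
Applying these to Rivas 'donorye':
  donorye → dunorye   (o→u after a consonant, before a nasal)
  dunorye → dunurye   (o→u after a consonant, before r)
  dunurye → dunurze   (y→z after a consonant, before a front vowel)
So the Fedilan cognate is 'dunurze'.

dunurze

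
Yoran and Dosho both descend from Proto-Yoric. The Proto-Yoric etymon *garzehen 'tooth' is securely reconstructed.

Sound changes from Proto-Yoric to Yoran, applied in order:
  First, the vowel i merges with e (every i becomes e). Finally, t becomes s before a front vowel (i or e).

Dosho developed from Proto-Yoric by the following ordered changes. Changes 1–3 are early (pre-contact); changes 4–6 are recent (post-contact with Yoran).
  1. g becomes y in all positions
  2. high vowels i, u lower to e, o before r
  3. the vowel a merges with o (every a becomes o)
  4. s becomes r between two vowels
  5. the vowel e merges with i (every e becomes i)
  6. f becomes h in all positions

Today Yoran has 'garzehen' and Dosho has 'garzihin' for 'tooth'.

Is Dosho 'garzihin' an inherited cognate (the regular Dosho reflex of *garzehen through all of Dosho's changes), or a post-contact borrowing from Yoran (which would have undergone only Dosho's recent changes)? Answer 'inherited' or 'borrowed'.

If inherited, *garzehen would pass through all of Dosho's changes:
Dosho: start from *garzehen.
  rule 1 (unconditioned shift): garzehen → yarzehen
  rule 2: no change — yarzehen
  rule 3 (vowel merger): yarzehen → yorzehen
  rule 4: no change — yorzehen
  rule 5 (vowel merger): yorzehen → yorzihin
  rule 6: no change — yorzihin
  ⇒ Dosho yorzihin
If borrowed from Yoran 'garzehen' after the early changes, it would undergo only the recent ones:
  rule 4 (rhotacism): no change (garzehen)
  rule 5 (vowel merger): garzehen → garzihin
  rule 6 (unconditioned shift): no change (garzihin)
  ⇒ as a loan: garzihin
Dosho 'garzihin' matches the loan outcome 'garzihin', not the inherited 'yorzihin' — it skipped the early Dosho changes, so it was borrowed from Yoran.

borrowed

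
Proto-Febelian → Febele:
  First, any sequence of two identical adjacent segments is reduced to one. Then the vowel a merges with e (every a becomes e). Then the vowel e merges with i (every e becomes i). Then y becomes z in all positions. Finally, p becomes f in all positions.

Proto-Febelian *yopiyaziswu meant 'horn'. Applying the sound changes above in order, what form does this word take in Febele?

Febele: *yopiyaziswu > yopiyeziswu > yopiyiziswu > zopiziziswu > zofiziziswu  (by vowel merger, vowel merger, unconditioned shift, unconditioned shift)

zofiziziswu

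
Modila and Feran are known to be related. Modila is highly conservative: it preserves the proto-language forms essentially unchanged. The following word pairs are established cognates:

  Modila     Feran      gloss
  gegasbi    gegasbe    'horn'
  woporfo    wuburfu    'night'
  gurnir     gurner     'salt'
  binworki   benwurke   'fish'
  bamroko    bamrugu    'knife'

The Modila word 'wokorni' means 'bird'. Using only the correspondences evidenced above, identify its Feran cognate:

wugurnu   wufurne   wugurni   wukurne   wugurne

wugurne

bamroko ~ bamrugu — Modila o corresponds to Feran u after a consonant, before a consonant other than r, m, n, p, b, f, v.
bamroko ~ bamrugu — Modila k corresponds to Feran g between vowels (before a back vowel).
woporfo ~ wuburfu, binworki ~ benwurke — Modila o corresponds to Feran u after a consonant, before r.
gegasbi ~ gegasbe, binworki ~ benwurke — Modila i corresponds to Feran e word-finally.
Applying these to Modila 'wokorni':
  wokorni → wukorni   (o→u after a consonant, before a consonant other than r, m, n, p, b, f, v)
  wukorni → wugorni   (k→g between vowels (before a back vowel))
  wugorni → wugurni   (o→u after a consonant, before r)
  wugurni → wugurne   (i→e word-finally)
So the Feran cognate is 'wugurne'.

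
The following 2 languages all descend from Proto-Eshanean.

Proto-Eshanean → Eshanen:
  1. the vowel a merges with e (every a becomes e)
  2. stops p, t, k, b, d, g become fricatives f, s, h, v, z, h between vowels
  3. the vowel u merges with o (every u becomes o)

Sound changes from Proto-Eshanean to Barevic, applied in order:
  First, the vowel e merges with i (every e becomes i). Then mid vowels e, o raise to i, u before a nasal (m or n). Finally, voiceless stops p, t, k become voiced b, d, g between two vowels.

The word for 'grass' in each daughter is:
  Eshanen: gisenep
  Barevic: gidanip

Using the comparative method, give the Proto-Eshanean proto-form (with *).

Position 4: Eshanen has e, Barevic has a. Barevic preserves a here (none of its changes turn any other segment into a), so the proto-segment is *a.
Position 3: Eshanen has s, Barevic has d. Taking the neighbouring segments as reconstructed: Eshanen s could go back to *t or *s; Barevic d could go back to *t or *d — the one source consistent with every daughter is *t.
Position 6: Eshanen has e, Barevic has i. Taking the neighbouring segments as reconstructed: Eshanen e could go back to *a or *e; Barevic i could go back to *e or *i — the one source consistent with every daughter is *e.
Verify the candidate proto-form against each daughter:
Eshanen: start from *gitanep.
  rule 1 (vowel merger): gitanep → gitenep
  rule 2 (intervocalic lenition): gitenep → gisenep
  rule 3: no change — gisenep
  ⇒ Eshanen gisenep
Barevic: start from *gitanep.
  rule 1 (vowel merger): gitanep → gitanip
  rule 2: no change — gitanip
  rule 3 (intervocalic voicing): gitanip → gidanip
  ⇒ Barevic gidanip
*gitanep is the unique common source.

*gitanep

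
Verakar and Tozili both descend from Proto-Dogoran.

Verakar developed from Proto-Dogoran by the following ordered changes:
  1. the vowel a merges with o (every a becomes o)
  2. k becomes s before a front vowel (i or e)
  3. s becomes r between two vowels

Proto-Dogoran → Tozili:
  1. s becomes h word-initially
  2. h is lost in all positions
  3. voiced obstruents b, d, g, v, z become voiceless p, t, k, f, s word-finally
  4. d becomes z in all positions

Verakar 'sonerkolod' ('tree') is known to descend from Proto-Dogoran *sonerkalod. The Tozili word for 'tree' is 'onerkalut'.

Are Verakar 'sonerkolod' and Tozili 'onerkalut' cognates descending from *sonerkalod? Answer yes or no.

Derive the expected Tozili reflex of *sonerkalod:
Tozili: start from *sonerkalod.
  rule 1 (debuccalisation): sonerkalod → honerkalod
  rule 2 (h-loss): honerkalod → onerkalod
  rule 3 (final devoicing): onerkalod → onerkalot
  rule 4: no change — onerkalot
  ⇒ Tozili onerkalot
The regular Tozili reflex would be 'onerkalot', but the attested form is 'onerkalut'. The correspondence is irregular, so they are not cognates (the Tozili form has a different source).

no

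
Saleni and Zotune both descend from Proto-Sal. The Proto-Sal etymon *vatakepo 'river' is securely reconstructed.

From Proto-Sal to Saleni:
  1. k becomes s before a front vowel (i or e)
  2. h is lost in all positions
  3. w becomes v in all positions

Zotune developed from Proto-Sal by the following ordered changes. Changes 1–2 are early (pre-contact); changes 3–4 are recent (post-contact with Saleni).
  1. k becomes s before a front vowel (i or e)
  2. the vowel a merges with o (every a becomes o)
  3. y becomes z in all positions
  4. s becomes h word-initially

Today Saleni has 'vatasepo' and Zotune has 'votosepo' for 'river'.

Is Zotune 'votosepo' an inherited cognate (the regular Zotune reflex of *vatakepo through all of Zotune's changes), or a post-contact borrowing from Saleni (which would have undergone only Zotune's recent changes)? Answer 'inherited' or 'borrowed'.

inherited

If inherited, *vatakepo would pass through all of Zotune's changes:
Zotune: *vatakepo > vatasepo > votosepo  (by palatalisation, vowel merger)
If borrowed from Saleni 'vatasepo' after the early changes, it would undergo only the recent ones:
  rule 3 (unconditioned shift): no change (vatasepo)
  rule 4 (debuccalisation): no change (vatasepo)
  ⇒ as a loan: vatasepo
Zotune 'votosepo' matches the inherited outcome exactly, so it is an inherited cognate, not a loan.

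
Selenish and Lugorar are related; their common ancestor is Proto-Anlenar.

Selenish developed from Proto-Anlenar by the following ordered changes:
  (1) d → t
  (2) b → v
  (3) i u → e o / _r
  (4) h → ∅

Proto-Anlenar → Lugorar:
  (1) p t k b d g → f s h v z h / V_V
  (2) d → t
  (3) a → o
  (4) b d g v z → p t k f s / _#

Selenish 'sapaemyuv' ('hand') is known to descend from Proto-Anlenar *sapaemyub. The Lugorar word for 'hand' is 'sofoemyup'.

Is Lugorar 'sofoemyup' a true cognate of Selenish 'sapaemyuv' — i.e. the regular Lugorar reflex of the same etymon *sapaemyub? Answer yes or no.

Derive the expected Lugorar reflex of *sapaemyub:
Lugorar: *sapaemyub
  sapaemyub → safaemyub   [intervocalic lenition]
  safaemyub (rule 2 does not apply)
  safaemyub → sofoemyub   [vowel merger]
  sofoemyub → sofoemyup   [final devoicing]
  giving Lugorar sofoemyup.
Lugorar 'sofoemyup' matches the regular reflex exactly, so the pair is cognate.

yes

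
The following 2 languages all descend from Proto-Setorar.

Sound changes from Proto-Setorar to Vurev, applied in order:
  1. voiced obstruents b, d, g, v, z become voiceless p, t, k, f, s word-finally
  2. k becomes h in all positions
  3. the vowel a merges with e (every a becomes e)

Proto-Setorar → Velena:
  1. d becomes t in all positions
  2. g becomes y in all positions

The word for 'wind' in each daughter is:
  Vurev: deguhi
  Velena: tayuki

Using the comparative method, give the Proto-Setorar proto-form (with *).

Position 3: Vurev has g, Velena has y. Vurev preserves g here (none of its changes turn any other segment into g), so the proto-segment is *g.
Position 5: Vurev has h, Velena has k. Velena preserves k here (none of its changes turn any other segment into k), so the proto-segment is *k.
This points to *daguki. Verify forward in each daughter:
Vurev: *daguki
  daguki (rule 1 does not apply)
  daguki → daguhi   [unconditioned shift]
  daguhi → deguhi   [vowel merger]
  giving Vurev deguhi.
Velena: *daguki
  daguki → taguki   [unconditioned shift]
  taguki → tayuki   [unconditioned shift]
  giving Velena tayuki.
*daguki is the unique common source.

*daguki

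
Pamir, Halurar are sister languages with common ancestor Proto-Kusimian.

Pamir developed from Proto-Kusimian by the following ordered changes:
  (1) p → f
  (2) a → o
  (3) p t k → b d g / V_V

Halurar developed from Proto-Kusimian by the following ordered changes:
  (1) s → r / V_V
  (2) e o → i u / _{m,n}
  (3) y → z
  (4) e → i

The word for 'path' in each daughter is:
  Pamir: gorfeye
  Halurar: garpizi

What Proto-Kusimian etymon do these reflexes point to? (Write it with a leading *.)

Position 2: Pamir has o, Halurar has a. Halurar preserves a here (none of its changes turn any other segment into a), so the proto-segment is *a.
Position 6: Pamir has y, Halurar has z. Pamir preserves y here (none of its changes turn any other segment into y), so the proto-segment is *y.
Position 4: Pamir has f, Halurar has p. Halurar preserves p here (none of its changes turn any other segment into p), so the proto-segment is *p.
Verify the candidate proto-form against each daughter:
Pamir: start from *garpeye.
  rule 1 (unconditioned shift): garpeye → garfeye
  rule 2 (vowel merger): garfeye → gorfeye
  rule 3: no change — gorfeye
  ⇒ Pamir gorfeye
Halurar: *garpeye
  garpeye (rule 1 does not apply)
  garpeye (rule 2 does not apply)
  garpeye → garpeze   [unconditioned shift]
  garpeze → garpizi   [vowel merger]
  giving Halurar garpizi.
Only *garpeye yields all of Pamir gorfeye, Halurar garpizi.

*garpeye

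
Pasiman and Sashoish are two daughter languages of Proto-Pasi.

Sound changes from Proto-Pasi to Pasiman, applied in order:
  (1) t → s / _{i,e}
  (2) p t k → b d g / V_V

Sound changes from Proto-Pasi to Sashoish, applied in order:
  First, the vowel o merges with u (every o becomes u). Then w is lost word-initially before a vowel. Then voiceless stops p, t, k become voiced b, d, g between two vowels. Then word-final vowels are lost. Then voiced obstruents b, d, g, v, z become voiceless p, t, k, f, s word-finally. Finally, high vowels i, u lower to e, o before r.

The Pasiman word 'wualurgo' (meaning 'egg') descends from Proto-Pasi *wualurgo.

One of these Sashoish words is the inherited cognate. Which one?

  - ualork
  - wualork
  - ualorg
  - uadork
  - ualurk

Sashoish: *wualurgo > wualurgu > ualurgu > ualurg > ualurk > ualork  (by vowel merger, glide loss, apocope, final devoicing, pre-rhotic lowering)
The other candidates each miss or misapply at least one Sashoish change.

ualork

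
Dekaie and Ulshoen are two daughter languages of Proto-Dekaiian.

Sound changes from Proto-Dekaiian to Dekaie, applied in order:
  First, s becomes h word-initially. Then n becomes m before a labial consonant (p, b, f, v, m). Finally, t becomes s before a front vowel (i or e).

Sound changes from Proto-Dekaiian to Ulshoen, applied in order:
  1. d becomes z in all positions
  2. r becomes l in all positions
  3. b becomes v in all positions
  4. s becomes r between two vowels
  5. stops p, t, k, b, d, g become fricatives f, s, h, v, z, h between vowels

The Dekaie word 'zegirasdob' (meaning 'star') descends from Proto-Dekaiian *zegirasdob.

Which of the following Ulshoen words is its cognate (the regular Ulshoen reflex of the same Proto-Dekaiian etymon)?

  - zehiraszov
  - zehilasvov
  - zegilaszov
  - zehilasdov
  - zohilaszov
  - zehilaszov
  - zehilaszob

Ulshoen: *zegirasdob
  zegirasdob → zegiraszob   [unconditioned shift]
  zegiraszob → zegilaszob   [unconditioned shift]
  zegilaszob → zegilaszov   [unconditioned shift]
  zegilaszov (rule 4 does not apply)
  zegilaszov → zehilaszov   [intervocalic lenition]
  giving Ulshoen zehilaszov.
The other candidates each miss or misapply at least one Ulshoen change.

zehilaszov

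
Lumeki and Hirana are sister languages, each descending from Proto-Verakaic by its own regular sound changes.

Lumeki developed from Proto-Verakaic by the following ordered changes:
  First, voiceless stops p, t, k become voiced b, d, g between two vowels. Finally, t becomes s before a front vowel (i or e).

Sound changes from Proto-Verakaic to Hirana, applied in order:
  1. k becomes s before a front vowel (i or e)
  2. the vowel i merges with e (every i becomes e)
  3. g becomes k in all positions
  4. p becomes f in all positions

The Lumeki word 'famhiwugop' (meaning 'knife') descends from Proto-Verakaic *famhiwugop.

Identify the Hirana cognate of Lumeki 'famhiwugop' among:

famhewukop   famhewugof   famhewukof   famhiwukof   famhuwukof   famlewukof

famhewukof

Hirana: *famhiwugop > famhewugop > famhewukop > famhewukof  (by vowel merger, unconditioned shift, unconditioned shift)
Only 'famhewukof' matches the regular Hirana development of *famhiwugop.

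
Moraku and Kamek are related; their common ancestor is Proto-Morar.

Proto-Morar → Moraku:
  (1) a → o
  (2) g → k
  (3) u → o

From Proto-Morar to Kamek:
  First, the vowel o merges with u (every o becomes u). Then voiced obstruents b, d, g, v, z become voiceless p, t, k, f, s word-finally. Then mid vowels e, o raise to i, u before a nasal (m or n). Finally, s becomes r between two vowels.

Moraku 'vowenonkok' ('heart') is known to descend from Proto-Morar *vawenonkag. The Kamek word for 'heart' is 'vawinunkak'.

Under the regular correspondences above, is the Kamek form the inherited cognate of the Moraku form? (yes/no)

yes

Derive the expected Kamek reflex of *vawenonkag:
Kamek: *vawenonkag > vawenunkag > vawenunkak > vawinunkak  (by vowel merger, final devoicing, pre-nasal raising)
Kamek 'vawinunkak' matches the regular reflex exactly, so the pair is cognate.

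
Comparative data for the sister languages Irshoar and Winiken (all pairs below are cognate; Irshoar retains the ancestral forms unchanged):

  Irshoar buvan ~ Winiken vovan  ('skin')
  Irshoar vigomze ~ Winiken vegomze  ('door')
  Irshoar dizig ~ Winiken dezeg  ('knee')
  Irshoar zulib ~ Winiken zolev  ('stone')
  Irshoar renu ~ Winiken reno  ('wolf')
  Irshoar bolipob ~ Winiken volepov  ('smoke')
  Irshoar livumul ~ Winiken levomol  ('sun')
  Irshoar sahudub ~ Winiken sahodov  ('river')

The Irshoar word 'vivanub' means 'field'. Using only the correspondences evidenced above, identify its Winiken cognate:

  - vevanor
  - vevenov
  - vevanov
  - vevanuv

livumul ~ levomol — Irshoar i corresponds to Winiken e after a consonant, before a labial obstruent.
sahudub ~ sahodov — Irshoar u corresponds to Winiken o after a consonant, before a labial obstruent.
zulib ~ zolev, bolipob ~ volepov — Irshoar b corresponds to Winiken v word-finally.
Applying these to Irshoar 'vivanub':
  vivanub → vevanub   (i→e after a consonant, before a labial obstruent)
  vevanub → vevanob   (u→o after a consonant, before a labial obstruent)
  vevanob → vevanov   (b→v word-finally)
So the Winiken cognate is 'vevanov'.

vevanov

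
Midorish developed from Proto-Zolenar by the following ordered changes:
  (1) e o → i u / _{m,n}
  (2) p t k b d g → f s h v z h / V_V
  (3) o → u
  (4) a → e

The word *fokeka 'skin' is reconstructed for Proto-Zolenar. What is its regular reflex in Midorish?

Midorish: start from *fokeka.
  rule 1: no change — fokeka
  rule 2 (intervocalic lenition): fokeka → foheha
  rule 3 (vowel merger): foheha → fuheha
  rule 4 (vowel merger): fuheha → fuhehe
  ⇒ Midorish fuhehe

fuhehe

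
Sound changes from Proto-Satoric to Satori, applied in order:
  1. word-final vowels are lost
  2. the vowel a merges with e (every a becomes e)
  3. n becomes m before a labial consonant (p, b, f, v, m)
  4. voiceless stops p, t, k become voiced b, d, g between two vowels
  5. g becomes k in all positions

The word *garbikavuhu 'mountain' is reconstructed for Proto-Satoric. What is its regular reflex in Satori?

kerbikevuh

Satori: start from *garbikavuhu.
  rule 1 (apocope): garbikavuhu → garbikavuh
  rule 2 (vowel merger): garbikavuh → gerbikevuh
  rule 3: no change — gerbikevuh
  rule 4 (intervocalic voicing): gerbikevuh → gerbigevuh
  rule 5 (unconditioned shift): gerbigevuh → kerbikevuh
  ⇒ Satori kerbikevuh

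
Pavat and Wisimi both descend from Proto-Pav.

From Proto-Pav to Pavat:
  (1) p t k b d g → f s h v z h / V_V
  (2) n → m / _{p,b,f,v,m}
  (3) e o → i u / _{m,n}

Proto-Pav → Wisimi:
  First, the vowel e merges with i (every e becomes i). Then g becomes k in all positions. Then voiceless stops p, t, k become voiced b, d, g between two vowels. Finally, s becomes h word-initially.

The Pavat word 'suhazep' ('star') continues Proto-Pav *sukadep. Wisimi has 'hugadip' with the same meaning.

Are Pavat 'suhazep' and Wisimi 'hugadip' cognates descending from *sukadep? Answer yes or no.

Derive the expected Wisimi reflex of *sukadep:
Wisimi: *sukadep
  sukadep → sukadip   [vowel merger]
  sukadip (rule 2 does not apply)
  sukadip → sugadip   [intervocalic voicing]
  sugadip → hugadip   [debuccalisation]
  giving Wisimi hugadip.
Wisimi 'hugadip' matches the regular reflex exactly, so the pair is cognate.

yes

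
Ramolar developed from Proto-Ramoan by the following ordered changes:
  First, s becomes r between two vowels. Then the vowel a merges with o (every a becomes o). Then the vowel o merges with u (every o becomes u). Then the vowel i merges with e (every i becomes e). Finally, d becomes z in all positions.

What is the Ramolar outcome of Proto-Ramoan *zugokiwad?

Ramolar: *zugokiwad
  zugokiwad (rule 1 does not apply)
  zugokiwad → zugokiwod   [vowel merger]
  zugokiwod → zugukiwud   [vowel merger]
  zugukiwud → zugukewud   [vowel merger]
  zugukewud → zugukewuz   [unconditioned shift]
  giving Ramolar zugukewuz.

zugukewuz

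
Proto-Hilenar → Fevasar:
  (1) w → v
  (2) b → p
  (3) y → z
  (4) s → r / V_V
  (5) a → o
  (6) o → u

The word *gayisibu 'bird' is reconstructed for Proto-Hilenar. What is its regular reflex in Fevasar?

guziripu

Fevasar: *gayisibu > gayisipu > gazisipu > gaziripu > goziripu > guziripu  (by unconditioned shift, unconditioned shift, rhotacism, vowel merger, vowel merger)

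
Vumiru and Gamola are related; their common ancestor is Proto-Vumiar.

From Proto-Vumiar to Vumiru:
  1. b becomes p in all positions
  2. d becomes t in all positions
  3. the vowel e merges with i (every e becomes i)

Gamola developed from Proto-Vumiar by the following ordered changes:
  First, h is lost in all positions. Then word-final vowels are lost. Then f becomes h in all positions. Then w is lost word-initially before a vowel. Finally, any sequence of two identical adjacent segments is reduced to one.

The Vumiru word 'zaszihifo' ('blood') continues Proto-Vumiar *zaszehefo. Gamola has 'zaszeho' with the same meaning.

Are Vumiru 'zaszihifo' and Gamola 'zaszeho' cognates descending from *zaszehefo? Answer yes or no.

Derive the expected Gamola reflex of *zaszehefo:
Gamola: *zaszehefo
  zaszehefo → zaszeefo   [h-loss]
  zaszeefo → zaszeef   [apocope]
  zaszeef → zaszeeh   [unconditioned shift]
  zaszeeh (rule 4 does not apply)
  zaszeeh → zaszeh   [degemination]
  giving Gamola zaszeh.
The regular Gamola reflex would be 'zaszeh', but the attested form is 'zaszeho'. The correspondence is irregular, so they are not cognates (the Gamola form has a different source).

no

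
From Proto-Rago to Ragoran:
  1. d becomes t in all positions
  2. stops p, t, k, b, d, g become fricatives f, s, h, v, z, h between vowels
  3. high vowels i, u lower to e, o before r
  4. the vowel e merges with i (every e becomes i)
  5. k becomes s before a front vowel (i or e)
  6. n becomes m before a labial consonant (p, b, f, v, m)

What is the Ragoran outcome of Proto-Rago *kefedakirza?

sifisahirza

Ragoran: start from *kefedakirza.
  rule 1 (unconditioned shift): kefedakirza → kefetakirza
  rule 2 (intervocalic lenition): kefetakirza → kefesahirza
  rule 3 (pre-rhotic lowering): kefesahirza → kefesaherza
  rule 4 (vowel merger): kefesaherza → kifisahirza
  rule 5 (palatalisation): kifisahirza → sifisahirza
  rule 6: no change — sifisahirza
  ⇒ Ragoran sifisahirza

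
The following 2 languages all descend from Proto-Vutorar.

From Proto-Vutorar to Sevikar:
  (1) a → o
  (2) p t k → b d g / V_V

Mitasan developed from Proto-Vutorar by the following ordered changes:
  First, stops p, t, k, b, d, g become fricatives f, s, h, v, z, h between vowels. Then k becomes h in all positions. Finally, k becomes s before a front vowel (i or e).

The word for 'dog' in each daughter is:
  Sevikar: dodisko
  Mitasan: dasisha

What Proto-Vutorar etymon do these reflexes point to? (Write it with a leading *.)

*datiska

Position 3: Sevikar has d, Mitasan has s. Taking the neighbouring segments as reconstructed: Sevikar d could go back to *t or *d; Mitasan s could go back to *t or *s — the one source consistent with every daughter is *t.
Position 2: Sevikar has o, Mitasan has a. Mitasan preserves a here (none of its changes turn any other segment into a), so the proto-segment is *a.
Position 6: Sevikar has k, Mitasan has h. Sevikar preserves k here (none of its changes turn any other segment into k), so the proto-segment is *k.
Continuing position by position gives *datiska; check it forward:
Sevikar: start from *datiska.
  rule 1 (vowel merger): datiska → dotisko
  rule 2 (intervocalic voicing): dotisko → dodisko
  ⇒ Sevikar dodisko
Mitasan: start from *datiska.
  rule 1 (intervocalic lenition): datiska → dasiska
  rule 2 (unconditioned shift): dasiska → dasisha
  rule 3: no change — dasisha
  ⇒ Mitasan dasisha
*datiska is the unique common source.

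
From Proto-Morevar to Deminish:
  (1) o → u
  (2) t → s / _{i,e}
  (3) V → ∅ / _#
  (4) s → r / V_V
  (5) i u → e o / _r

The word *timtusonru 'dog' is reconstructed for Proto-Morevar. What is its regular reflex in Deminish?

simtorunr

Deminish: *timtusonru
  timtusonru → timtusunru   [vowel merger]
  timtusunru → simtusunru   [palatalisation]
  simtusunru → simtusunr   [apocope]
  simtusunr → simturunr   [rhotacism]
  simturunr → simtorunr   [pre-rhotic lowering]
  giving Deminish simtorunr.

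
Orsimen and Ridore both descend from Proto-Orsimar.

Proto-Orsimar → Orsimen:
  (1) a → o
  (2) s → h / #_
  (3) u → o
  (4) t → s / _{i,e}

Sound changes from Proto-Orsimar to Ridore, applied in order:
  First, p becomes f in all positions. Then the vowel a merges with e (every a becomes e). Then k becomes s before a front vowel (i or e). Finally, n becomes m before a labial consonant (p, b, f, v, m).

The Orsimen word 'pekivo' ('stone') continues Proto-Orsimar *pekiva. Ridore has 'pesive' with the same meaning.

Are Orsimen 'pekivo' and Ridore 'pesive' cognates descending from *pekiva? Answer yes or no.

no

Derive the expected Ridore reflex of *pekiva:
Ridore: *pekiva
  pekiva → fekiva   [unconditioned shift]
  fekiva → fekive   [vowel merger]
  fekive → fesive   [palatalisation]
  fesive (rule 4 does not apply)
  giving Ridore fesive.
The regular Ridore reflex would be 'fesive', but the attested form is 'pesive'. The correspondence is irregular, so they are not cognates (the Ridore form has a different source).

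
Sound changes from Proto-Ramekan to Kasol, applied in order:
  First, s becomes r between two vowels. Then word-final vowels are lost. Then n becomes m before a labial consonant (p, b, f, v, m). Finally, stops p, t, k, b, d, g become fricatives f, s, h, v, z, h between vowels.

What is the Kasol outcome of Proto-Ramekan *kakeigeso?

kaheiher

Kasol: start from *kakeigeso.
  rule 1 (rhotacism): kakeigeso → kakeigero
  rule 2 (apocope): kakeigero → kakeiger
  rule 3: no change — kakeiger
  rule 4 (intervocalic lenition): kakeiger → kaheiher
  ⇒ Kasol kaheiher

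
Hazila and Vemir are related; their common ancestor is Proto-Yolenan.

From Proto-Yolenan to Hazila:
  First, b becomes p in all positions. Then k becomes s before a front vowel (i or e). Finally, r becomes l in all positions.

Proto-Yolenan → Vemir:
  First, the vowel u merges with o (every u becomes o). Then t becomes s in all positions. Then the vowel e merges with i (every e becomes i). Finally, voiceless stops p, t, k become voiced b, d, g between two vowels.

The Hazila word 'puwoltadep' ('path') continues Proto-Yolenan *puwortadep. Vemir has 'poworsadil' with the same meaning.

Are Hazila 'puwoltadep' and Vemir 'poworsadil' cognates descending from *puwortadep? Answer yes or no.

no

Derive the expected Vemir reflex of *puwortadep:
Vemir: *puwortadep > powortadep > poworsadep > poworsadip  (by vowel merger, unconditioned shift, vowel merger)
The regular Vemir reflex would be 'poworsadip', but the attested form is 'poworsadil'. The correspondence is irregular, so they are not cognates (the Vemir form has a different source).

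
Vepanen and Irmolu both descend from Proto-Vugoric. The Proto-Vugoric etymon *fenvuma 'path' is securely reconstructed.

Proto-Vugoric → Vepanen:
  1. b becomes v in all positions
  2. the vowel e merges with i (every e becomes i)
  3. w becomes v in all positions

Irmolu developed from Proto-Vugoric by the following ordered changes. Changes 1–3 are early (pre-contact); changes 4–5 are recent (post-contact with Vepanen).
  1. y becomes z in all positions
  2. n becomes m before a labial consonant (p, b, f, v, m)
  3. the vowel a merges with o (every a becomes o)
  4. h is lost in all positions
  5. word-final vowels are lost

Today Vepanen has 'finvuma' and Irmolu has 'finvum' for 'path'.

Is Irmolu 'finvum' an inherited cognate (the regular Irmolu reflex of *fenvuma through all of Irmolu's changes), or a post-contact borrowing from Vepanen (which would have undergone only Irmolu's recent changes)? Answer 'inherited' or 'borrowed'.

If inherited, *fenvuma would pass through all of Irmolu's changes:
Irmolu: *fenvuma > femvuma > femvumo > femvum  (by nasal place assimilation, vowel merger, apocope)
If borrowed from Vepanen 'finvuma' after the early changes, it would undergo only the recent ones:
  rule 4 (h-loss): no change (finvuma)
  rule 5 (apocope): finvuma → finvum
  ⇒ as a loan: finvum
Irmolu 'finvum' matches the loan outcome 'finvum', not the inherited 'femvum' — it skipped the early Irmolu changes, so it was borrowed from Vepanen.

borrowed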